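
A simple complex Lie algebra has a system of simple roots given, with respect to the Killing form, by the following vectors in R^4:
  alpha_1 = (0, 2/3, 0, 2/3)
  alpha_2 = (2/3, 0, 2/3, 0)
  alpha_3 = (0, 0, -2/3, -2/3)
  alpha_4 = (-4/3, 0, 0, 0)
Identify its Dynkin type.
C4

Compute the Cartan integers a_ij = 2(alpha_i, alpha_j)/(alpha_j, alpha_j); the resulting 4x4 Cartan matrix is
[[2, 0, -1, 0], [0, 2, -1, -1], [-1, -1, 2, 0], [0, -2, 0, 2]].
The roots have two lengths (squared-length ratio 2:1); the short ones are alpha_{1,2,3}. The associated Dynkin diagram is a chain of 4 nodes with a double edge at one end; the terminal node there is the unique long simple root (C_4), so the type is C_4 (the algebra sp(8)).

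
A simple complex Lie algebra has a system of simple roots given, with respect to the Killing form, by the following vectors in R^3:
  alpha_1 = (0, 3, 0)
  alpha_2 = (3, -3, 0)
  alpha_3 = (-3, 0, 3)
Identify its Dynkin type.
Compute the Cartan integers a_ij = 2(alpha_i, alpha_j)/(alpha_j, alpha_j); the resulting 3x3 Cartan matrix is
[[2, -1, 0], [-2, 2, -1], [0, -1, 2]].
The roots have two lengths (squared-length ratio 2:1); the short ones are alpha_{1}. The associated Dynkin diagram is a chain of 3 nodes with a double edge at one end; the terminal node there is the unique short simple root (B_3), so the type is B_3 (the algebra so(7)).

type B_3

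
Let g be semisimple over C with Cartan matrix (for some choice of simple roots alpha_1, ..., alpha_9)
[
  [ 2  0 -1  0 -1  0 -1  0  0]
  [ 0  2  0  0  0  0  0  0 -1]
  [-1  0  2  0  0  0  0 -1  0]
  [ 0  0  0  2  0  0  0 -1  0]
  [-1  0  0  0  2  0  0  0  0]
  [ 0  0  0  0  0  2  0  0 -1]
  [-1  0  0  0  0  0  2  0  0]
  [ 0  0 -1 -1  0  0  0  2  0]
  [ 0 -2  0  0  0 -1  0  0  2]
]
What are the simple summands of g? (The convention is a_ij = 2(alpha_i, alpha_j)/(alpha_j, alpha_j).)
B3 + D6

The diagram associated to this matrix has two connected components: the simple roots {alpha_2, alpha_6, alpha_9} form a chain of 3 nodes with a double edge at one end; the terminal node there is the unique short simple root (B_3), and {alpha_1, alpha_3, alpha_4, alpha_5, alpha_7, alpha_8} form a chain of 4 nodes with a fork of two nodes at one end (D_6). A semisimple Lie algebra decomposes uniquely as the direct sum of simple ideals, one per connected component of its Dynkin diagram, so g ≅ B_3 ⊕ D_6 (dimension 21 + 66 = 87).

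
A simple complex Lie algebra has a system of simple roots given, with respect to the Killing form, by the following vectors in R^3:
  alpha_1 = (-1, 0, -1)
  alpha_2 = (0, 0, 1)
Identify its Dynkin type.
Compute the Cartan integers a_ij = 2(alpha_i, alpha_j)/(alpha_j, alpha_j); the resulting 2x2 Cartan matrix is
[[2, -2], [-1, 2]].
The roots have two lengths (squared-length ratio 2:1); the short ones are alpha_{2}. The associated Dynkin diagram is a chain of 2 nodes with a double edge at one end; the terminal node there is the unique short simple root (B_2), so the type is B_2 (the algebra so(5)).

B2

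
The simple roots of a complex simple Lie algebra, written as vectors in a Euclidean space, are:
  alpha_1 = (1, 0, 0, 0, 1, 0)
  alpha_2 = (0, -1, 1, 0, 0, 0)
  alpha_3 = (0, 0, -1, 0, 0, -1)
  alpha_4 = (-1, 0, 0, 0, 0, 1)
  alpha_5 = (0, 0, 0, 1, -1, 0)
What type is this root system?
Compute the Cartan integers a_ij = 2(alpha_i, alpha_j)/(alpha_j, alpha_j); the resulting 5x5 Cartan matrix is
[[2, 0, 0, -1, -1], [0, 2, -1, 0, 0], [0, -1, 2, -1, 0], [-1, 0, -1, 2, 0], [-1, 0, 0, 0, 2]].
All simple roots have the same length, so the diagram is simply laced. The associated Dynkin diagram is a chain of 5 nodes with single edges (A_5), so the type is A_5 (the algebra sl(6)).

A_5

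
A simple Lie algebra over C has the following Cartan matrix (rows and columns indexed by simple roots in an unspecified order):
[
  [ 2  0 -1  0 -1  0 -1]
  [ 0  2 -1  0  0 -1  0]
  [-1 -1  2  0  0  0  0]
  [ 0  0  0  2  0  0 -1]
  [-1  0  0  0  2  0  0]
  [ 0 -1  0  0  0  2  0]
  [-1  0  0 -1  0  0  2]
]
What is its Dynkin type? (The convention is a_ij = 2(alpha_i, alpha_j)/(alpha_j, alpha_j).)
E7

The matrix has rank 7 with 2's on the diagonal. Reading the off-diagonal entries as Dynkin edges (a single edge where a_ij = a_ji = -1; a double or triple edge where a_ij * a_ji = 2 or 3), the diagram is a chain of 6 nodes with one extra node attached to the third node from one end (E_7). One simple-root ordering that puts it in standard form is (alpha_4, alpha_5, alpha_7, alpha_1, alpha_3, alpha_2, alpha_6). So the algebra is type E_7.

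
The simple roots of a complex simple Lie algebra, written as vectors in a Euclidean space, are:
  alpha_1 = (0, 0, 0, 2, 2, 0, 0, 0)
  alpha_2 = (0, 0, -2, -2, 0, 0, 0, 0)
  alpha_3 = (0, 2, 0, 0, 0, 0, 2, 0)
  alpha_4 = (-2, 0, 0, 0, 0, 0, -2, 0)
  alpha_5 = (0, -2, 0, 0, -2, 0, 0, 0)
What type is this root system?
Compute the Cartan integers a_ij = 2(alpha_i, alpha_j)/(alpha_j, alpha_j); the resulting 5x5 Cartan matrix is
[[2, -1, 0, 0, -1], [-1, 2, 0, 0, 0], [0, 0, 2, -1, -1], [0, 0, -1, 2, 0], [-1, 0, -1, 0, 2]].
All simple roots have the same length, so the diagram is simply laced. The associated Dynkin diagram is a chain of 5 nodes with single edges (A_5), so the type is A_5 (the algebra sl(6)).

A_5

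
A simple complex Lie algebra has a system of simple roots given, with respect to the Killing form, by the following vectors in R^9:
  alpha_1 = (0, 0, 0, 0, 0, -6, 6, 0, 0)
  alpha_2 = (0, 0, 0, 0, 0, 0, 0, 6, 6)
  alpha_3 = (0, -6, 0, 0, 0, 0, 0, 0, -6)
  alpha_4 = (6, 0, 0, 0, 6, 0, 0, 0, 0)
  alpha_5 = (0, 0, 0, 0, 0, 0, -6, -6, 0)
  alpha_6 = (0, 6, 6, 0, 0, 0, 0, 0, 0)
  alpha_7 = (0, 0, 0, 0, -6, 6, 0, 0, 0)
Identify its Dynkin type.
Compute the Cartan integers a_ij = 2(alpha_i, alpha_j)/(alpha_j, alpha_j); the resulting 7x7 Cartan matrix is
[[2, 0, 0, 0, -1, 0, -1], [0, 2, -1, 0, -1, 0, 0], [0, -1, 2, 0, 0, -1, 0], [0, 0, 0, 2, 0, 0, -1], [-1, -1, 0, 0, 2, 0, 0], [0, 0, -1, 0, 0, 2, 0], [-1, 0, 0, -1, 0, 0, 2]].
All simple roots have the same length, so the diagram is simply laced. The associated Dynkin diagram is a chain of 7 nodes with single edges (A_7), so the type is A_7 (the algebra sl(8)).

A_7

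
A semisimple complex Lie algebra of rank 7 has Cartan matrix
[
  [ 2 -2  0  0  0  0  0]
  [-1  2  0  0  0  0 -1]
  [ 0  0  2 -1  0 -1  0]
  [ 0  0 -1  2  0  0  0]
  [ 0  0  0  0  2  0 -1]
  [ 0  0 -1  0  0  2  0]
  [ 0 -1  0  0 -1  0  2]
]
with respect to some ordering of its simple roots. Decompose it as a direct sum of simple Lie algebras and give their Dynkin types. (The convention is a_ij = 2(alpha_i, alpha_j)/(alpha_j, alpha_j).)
The diagram associated to this matrix has two connected components: the simple roots {alpha_3, alpha_4, alpha_6} form a chain of 3 nodes with single edges (A_3), and {alpha_1, alpha_2, alpha_5, alpha_7} form a chain of 4 nodes with a double edge at one end; the terminal node there is the unique long simple root (C_4). A semisimple Lie algebra decomposes uniquely as the direct sum of simple ideals, one per connected component of its Dynkin diagram, so g ≅ A_3 ⊕ C_4 (dimension 15 + 36 = 51).

A3 + C4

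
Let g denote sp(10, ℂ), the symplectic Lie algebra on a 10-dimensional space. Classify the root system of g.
This is sp(10), which has dimension 10(10+1)/2 = 55 and rank 10/2 = 5. In the classification of classical Lie algebras, the symplectic algebra sp(2n) has type C_n; here n = 5, so the Dynkin diagram is a chain of 5 nodes with a double edge at one end; the terminal node there is the unique long simple root (C_5). Hence the type is C_5.

type C_5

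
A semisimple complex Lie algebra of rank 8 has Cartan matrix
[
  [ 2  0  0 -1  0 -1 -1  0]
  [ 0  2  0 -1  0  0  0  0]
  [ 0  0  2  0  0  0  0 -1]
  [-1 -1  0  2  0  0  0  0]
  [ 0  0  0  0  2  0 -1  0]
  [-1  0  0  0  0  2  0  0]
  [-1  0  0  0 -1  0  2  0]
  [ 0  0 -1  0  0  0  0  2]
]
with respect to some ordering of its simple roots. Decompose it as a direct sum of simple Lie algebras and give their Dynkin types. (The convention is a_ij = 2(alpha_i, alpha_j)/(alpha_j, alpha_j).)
type A_2 ⊕ type E_6

The diagram associated to this matrix has two connected components: the simple roots {alpha_3, alpha_8} form a chain of 2 nodes with single edges (A_2), and {alpha_1, alpha_2, alpha_4, alpha_5, alpha_6, alpha_7} form a chain of 5 nodes with one extra node attached to the third node from one end (E_6). A semisimple Lie algebra decomposes uniquely as the direct sum of simple ideals, one per connected component of its Dynkin diagram, so g ≅ A_2 ⊕ E_6 (dimension 8 + 78 = 86).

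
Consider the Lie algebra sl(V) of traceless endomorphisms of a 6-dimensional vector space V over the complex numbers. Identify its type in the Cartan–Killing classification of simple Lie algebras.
This is sl(6), which has dimension 6^2 - 1 = 35 and rank 6 - 1 = 5 (a Cartan subalgebra is the diagonal traceless matrices). In the classification of classical Lie algebras, the special linear algebra sl(n+1) has type A_n; here n = 5, so the Dynkin diagram is a chain of 5 nodes with single edges (A_5). Hence the type is A_5.

A_5 (sl(6))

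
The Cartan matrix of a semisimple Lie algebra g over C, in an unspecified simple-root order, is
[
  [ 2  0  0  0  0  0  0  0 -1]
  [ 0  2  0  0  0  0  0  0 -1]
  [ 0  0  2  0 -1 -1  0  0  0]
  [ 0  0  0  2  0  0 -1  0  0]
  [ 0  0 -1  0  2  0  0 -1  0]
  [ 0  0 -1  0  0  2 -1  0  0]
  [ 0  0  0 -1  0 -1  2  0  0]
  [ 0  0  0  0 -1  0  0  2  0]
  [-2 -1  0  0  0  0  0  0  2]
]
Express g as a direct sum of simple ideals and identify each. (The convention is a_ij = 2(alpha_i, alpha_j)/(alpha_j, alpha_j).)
A6 ⊕ B3

The diagram associated to this matrix has two connected components: the simple roots {alpha_3, alpha_4, alpha_5, alpha_6, alpha_7, alpha_8} form a chain of 6 nodes with single edges (A_6), and {alpha_1, alpha_2, alpha_9} form a chain of 3 nodes with a double edge at one end; the terminal node there is the unique short simple root (B_3). A semisimple Lie algebra decomposes uniquely as the direct sum of simple ideals, one per connected component of its Dynkin diagram, so g ≅ A_6 ⊕ B_3 (dimension 48 + 21 = 69).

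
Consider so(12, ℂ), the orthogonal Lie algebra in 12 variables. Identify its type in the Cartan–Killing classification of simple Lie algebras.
This is so(12) with 12 even, which has dimension 12(12-1)/2 = 66 and rank 12/2 = 6. In the classification of classical Lie algebras, the orthogonal algebra so(2n) in an even number of variables has type D_n; here n = 6, so the Dynkin diagram is a chain of 4 nodes with a fork of two nodes at one end (D_6). Hence the type is D_6.

D_6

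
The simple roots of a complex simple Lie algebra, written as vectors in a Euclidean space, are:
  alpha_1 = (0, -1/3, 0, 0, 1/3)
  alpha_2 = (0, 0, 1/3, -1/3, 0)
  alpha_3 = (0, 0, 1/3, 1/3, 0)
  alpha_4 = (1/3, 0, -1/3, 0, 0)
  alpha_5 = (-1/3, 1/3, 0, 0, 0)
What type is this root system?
Compute the Cartan integers a_ij = 2(alpha_i, alpha_j)/(alpha_j, alpha_j); the resulting 5x5 Cartan matrix is
[[2, 0, 0, 0, -1], [0, 2, 0, -1, 0], [0, 0, 2, -1, 0], [0, -1, -1, 2, -1], [-1, 0, 0, -1, 2]].
All simple roots have the same length, so the diagram is simply laced. The associated Dynkin diagram is a chain of 3 nodes with a fork of two nodes at one end (D_5), so the type is D_5 (the algebra so(10)).

D_5 (so(10))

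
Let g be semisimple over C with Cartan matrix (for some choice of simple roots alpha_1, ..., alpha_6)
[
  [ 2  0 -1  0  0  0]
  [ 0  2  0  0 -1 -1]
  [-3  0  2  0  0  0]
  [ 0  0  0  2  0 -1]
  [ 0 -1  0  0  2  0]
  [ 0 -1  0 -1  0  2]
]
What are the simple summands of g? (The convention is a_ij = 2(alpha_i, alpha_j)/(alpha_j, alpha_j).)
A_4 + G_2

The diagram associated to this matrix has two connected components: the simple roots {alpha_2, alpha_4, alpha_5, alpha_6} form a chain of 4 nodes with single edges (A_4), and {alpha_1, alpha_3} form two nodes joined by a triple edge (G_2). A semisimple Lie algebra decomposes uniquely as the direct sum of simple ideals, one per connected component of its Dynkin diagram, so g ≅ A_4 ⊕ G_2 (dimension 24 + 14 = 38).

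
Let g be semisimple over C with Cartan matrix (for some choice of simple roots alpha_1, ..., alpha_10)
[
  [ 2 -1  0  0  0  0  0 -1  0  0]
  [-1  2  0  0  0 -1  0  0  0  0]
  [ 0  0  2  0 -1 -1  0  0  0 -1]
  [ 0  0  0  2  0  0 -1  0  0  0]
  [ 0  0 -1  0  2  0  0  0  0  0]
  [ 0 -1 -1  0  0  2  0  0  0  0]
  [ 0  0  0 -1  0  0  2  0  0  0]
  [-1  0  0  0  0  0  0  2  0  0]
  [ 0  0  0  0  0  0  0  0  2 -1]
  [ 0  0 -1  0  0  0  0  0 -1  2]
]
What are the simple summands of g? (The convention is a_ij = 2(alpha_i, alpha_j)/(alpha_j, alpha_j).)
A_2 ⊕ E_8

The diagram associated to this matrix has two connected components: the simple roots {alpha_4, alpha_7} form a chain of 2 nodes with single edges (A_2), and {alpha_1, alpha_2, alpha_3, alpha_5, alpha_6, alpha_8, alpha_9, alpha_10} form a chain of 7 nodes with one extra node attached to the third node from one end (E_8). A semisimple Lie algebra decomposes uniquely as the direct sum of simple ideals, one per connected component of its Dynkin diagram, so g ≅ A_2 ⊕ E_8 (dimension 8 + 248 = 256).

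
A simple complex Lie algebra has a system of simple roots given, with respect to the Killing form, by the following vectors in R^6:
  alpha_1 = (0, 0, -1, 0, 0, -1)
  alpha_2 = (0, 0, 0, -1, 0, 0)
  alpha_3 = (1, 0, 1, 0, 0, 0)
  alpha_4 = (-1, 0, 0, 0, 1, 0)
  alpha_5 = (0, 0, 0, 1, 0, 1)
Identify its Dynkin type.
B_5 (so(11))

Compute the Cartan integers a_ij = 2(alpha_i, alpha_j)/(alpha_j, alpha_j); the resulting 5x5 Cartan matrix is
[[2, 0, -1, 0, -1], [0, 2, 0, 0, -1], [-1, 0, 2, -1, 0], [0, 0, -1, 2, 0], [-1, -2, 0, 0, 2]].
The roots have two lengths (squared-length ratio 2:1); the short ones are alpha_{2}. The associated Dynkin diagram is a chain of 5 nodes with a double edge at one end; the terminal node there is the unique short simple root (B_5), so the type is B_5 (the algebra so(11)).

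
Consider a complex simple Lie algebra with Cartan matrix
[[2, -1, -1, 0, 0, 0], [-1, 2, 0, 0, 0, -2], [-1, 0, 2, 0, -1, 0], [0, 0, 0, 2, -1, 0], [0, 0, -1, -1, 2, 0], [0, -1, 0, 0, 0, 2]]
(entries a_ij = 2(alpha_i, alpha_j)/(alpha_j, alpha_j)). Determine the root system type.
B6

The matrix has rank 6 with 2's on the diagonal. Reading the off-diagonal entries as Dynkin edges (a single edge where a_ij = a_ji = -1; a double or triple edge where a_ij * a_ji = 2 or 3), the diagram is a chain of 6 nodes with a double edge at one end; the terminal node there is the unique short simple root (B_6). One simple-root ordering that puts it in standard form is (alpha_4, alpha_5, alpha_3, alpha_1, alpha_2, alpha_6). So the algebra is type B_6, i.e. so(13).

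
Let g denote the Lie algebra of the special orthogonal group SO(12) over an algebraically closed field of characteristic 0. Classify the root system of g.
type D_6

This is so(12) with 12 even, which has dimension 12(12-1)/2 = 66 and rank 12/2 = 6. In the classification of classical Lie algebras, the orthogonal algebra so(2n) in an even number of variables has type D_n; here n = 6, so the Dynkin diagram is a chain of 4 nodes with a fork of two nodes at one end (D_6). Hence the type is D_6.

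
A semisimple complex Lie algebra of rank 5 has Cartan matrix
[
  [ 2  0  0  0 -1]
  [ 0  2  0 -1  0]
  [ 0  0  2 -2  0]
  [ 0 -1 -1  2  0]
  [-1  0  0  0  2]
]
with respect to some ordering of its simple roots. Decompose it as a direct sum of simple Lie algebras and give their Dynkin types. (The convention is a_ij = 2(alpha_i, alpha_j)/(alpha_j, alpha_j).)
The diagram associated to this matrix has two connected components: the simple roots {alpha_1, alpha_5} form a chain of 2 nodes with single edges (A_2), and {alpha_2, alpha_3, alpha_4} form a chain of 3 nodes with a double edge at one end; the terminal node there is the unique long simple root (C_3). A semisimple Lie algebra decomposes uniquely as the direct sum of simple ideals, one per connected component of its Dynkin diagram, so g ≅ A_2 ⊕ C_3 (dimension 8 + 21 = 29).

type A_2 + type C_3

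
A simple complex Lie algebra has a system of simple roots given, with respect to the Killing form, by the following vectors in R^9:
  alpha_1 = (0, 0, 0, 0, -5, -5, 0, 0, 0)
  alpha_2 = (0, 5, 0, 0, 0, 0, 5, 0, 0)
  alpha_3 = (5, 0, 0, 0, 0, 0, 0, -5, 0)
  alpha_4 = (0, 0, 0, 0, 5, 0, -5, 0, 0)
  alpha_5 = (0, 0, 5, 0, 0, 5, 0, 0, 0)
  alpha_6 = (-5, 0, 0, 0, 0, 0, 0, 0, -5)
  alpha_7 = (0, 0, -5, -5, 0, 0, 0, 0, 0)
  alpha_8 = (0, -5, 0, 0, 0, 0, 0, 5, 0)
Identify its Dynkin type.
A8

Compute the Cartan integers a_ij = 2(alpha_i, alpha_j)/(alpha_j, alpha_j); the resulting 8x8 Cartan matrix is
[[2, 0, 0, -1, -1, 0, 0, 0], [0, 2, 0, -1, 0, 0, 0, -1], [0, 0, 2, 0, 0, -1, 0, -1], [-1, -1, 0, 2, 0, 0, 0, 0], [-1, 0, 0, 0, 2, 0, -1, 0], [0, 0, -1, 0, 0, 2, 0, 0], [0, 0, 0, 0, -1, 0, 2, 0], [0, -1, -1, 0, 0, 0, 0, 2]].
All simple roots have the same length, so the diagram is simply laced. The associated Dynkin diagram is a chain of 8 nodes with single edges (A_8), so the type is A_8 (the algebra sl(9)).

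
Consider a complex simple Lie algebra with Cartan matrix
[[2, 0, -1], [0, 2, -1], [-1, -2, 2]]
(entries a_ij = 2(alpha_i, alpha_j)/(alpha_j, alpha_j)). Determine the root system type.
The matrix has rank 3 with 2's on the diagonal. Reading the off-diagonal entries as Dynkin edges (a single edge where a_ij = a_ji = -1; a double or triple edge where a_ij * a_ji = 2 or 3), the diagram is a chain of 3 nodes with a double edge at one end; the terminal node there is the unique short simple root (B_3). One simple-root ordering that puts it in standard form is (alpha_1, alpha_3, alpha_2). So the algebra is type B_3, i.e. so(7).

type B_3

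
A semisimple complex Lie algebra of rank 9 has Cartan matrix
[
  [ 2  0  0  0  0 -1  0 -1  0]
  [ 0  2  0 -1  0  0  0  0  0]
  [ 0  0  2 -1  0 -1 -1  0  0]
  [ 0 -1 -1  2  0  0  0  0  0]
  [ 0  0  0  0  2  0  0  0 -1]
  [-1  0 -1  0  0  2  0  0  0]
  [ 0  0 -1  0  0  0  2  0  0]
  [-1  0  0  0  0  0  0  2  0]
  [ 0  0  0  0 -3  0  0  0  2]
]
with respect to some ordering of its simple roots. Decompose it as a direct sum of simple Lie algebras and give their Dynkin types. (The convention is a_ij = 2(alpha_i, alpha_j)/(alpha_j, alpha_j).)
E_7 + G_2

The diagram associated to this matrix has two connected components: the simple roots {alpha_1, alpha_2, alpha_3, alpha_4, alpha_6, alpha_7, alpha_8} form a chain of 6 nodes with one extra node attached to the third node from one end (E_7), and {alpha_5, alpha_9} form two nodes joined by a triple edge (G_2). A semisimple Lie algebra decomposes uniquely as the direct sum of simple ideals, one per connected component of its Dynkin diagram, so g ≅ E_7 ⊕ G_2 (dimension 133 + 14 = 147).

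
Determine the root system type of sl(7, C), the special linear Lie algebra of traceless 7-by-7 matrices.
This is sl(7), which has dimension 7^2 - 1 = 48 and rank 7 - 1 = 6 (a Cartan subalgebra is the diagonal traceless matrices). In the classification of classical Lie algebras, the special linear algebra sl(n+1) has type A_n; here n = 6, so the Dynkin diagram is a chain of 6 nodes with single edges (A_6). Hence the type is A_6.

type A_6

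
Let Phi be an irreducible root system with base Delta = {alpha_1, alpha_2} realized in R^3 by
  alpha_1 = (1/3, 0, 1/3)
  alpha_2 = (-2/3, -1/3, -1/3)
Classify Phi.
G_2

Compute the Cartan integers a_ij = 2(alpha_i, alpha_j)/(alpha_j, alpha_j); the resulting 2x2 Cartan matrix is
[[2, -1], [-3, 2]].
The roots have two lengths (squared-length ratio 3:1); the short ones are alpha_{1}. The associated Dynkin diagram is two nodes joined by a triple edge (G_2), so the type is G_2.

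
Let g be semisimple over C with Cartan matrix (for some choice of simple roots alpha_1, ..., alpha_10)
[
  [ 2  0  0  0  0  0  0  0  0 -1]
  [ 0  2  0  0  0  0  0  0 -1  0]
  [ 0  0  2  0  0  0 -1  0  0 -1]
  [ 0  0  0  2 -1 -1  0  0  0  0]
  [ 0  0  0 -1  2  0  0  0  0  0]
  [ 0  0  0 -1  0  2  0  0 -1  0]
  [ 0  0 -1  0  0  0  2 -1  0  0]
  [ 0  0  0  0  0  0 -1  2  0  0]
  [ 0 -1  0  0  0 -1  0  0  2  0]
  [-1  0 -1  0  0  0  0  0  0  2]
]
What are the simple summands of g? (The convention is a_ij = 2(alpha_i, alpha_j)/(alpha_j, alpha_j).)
The diagram associated to this matrix has two connected components: the simple roots {alpha_1, alpha_3, alpha_7, alpha_8, alpha_10} form a chain of 5 nodes with single edges (A_5), and {alpha_2, alpha_4, alpha_5, alpha_6, alpha_9} form a chain of 5 nodes with single edges (A_5). A semisimple Lie algebra decomposes uniquely as the direct sum of simple ideals, one per connected component of its Dynkin diagram, so g ≅ A_5 ⊕ A_5 (dimension 35 + 35 = 70).

A_5 (sl(6)) ⊕ A_5 (sl(6))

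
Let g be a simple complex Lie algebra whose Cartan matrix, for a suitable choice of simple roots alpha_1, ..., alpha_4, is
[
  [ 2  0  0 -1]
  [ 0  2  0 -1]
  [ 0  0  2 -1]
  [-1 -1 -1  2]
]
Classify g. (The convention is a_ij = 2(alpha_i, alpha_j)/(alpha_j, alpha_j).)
The matrix has rank 4 with 2's on the diagonal. Reading the off-diagonal entries as Dynkin edges (a single edge where a_ij = a_ji = -1; a double or triple edge where a_ij * a_ji = 2 or 3), the diagram is a chain of 2 nodes with a fork of two nodes at one end (D_4). One simple-root ordering that puts it in standard form is (alpha_2, alpha_4, alpha_3, alpha_1). So the algebra is type D_4, i.e. so(8).

D4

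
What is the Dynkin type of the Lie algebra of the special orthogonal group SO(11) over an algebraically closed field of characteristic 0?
B_5 (so(11))

This is so(11) with 11 odd, which has dimension 11(11-1)/2 = 55 and rank (11-1)/2 = 5. In the classification of classical Lie algebras, the orthogonal algebra so(2n+1) in an odd number of variables has type B_n; here n = 5, so the Dynkin diagram is a chain of 5 nodes with a double edge at one end; the terminal node there is the unique short simple root (B_5). Hence the type is B_5.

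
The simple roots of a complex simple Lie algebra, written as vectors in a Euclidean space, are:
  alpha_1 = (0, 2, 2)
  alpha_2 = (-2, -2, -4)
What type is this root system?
Compute the Cartan integers a_ij = 2(alpha_i, alpha_j)/(alpha_j, alpha_j); the resulting 2x2 Cartan matrix is
[[2, -1], [-3, 2]].
The roots have two lengths (squared-length ratio 3:1); the short ones are alpha_{1}. The associated Dynkin diagram is two nodes joined by a triple edge (G_2), so the type is G_2.

type G_2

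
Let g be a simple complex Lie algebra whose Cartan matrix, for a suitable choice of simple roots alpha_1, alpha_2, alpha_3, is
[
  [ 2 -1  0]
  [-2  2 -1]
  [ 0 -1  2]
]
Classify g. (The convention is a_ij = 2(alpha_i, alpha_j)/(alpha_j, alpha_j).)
The matrix has rank 3 with 2's on the diagonal. Reading the off-diagonal entries as Dynkin edges (a single edge where a_ij = a_ji = -1; a double or triple edge where a_ij * a_ji = 2 or 3), the diagram is a chain of 3 nodes with a double edge at one end; the terminal node there is the unique short simple root (B_3). One simple-root ordering that puts it in standard form is (alpha_3, alpha_2, alpha_1). So the algebra is type B_3, i.e. so(7).

B3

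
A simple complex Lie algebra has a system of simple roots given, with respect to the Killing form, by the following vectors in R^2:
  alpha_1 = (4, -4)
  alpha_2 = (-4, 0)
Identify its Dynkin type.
Compute the Cartan integers a_ij = 2(alpha_i, alpha_j)/(alpha_j, alpha_j); the resulting 2x2 Cartan matrix is
[[2, -2], [-1, 2]].
The roots have two lengths (squared-length ratio 2:1); the short ones are alpha_{2}. The associated Dynkin diagram is a chain of 2 nodes with a double edge at one end; the terminal node there is the unique short simple root (B_2), so the type is B_2 (the algebra so(5)).

B_2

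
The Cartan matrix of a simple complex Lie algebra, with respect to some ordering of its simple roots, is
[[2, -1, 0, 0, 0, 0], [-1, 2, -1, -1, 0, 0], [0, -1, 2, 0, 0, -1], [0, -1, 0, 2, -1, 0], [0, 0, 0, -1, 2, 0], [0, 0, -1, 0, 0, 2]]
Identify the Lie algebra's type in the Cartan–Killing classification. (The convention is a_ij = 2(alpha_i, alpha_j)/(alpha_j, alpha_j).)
E_6

The matrix has rank 6 with 2's on the diagonal. Reading the off-diagonal entries as Dynkin edges (a single edge where a_ij = a_ji = -1; a double or triple edge where a_ij * a_ji = 2 or 3), the diagram is a chain of 5 nodes with one extra node attached to the third node from one end (E_6). One simple-root ordering that puts it in standard form is (alpha_6, alpha_1, alpha_3, alpha_2, alpha_4, alpha_5). So the algebra is type E_6.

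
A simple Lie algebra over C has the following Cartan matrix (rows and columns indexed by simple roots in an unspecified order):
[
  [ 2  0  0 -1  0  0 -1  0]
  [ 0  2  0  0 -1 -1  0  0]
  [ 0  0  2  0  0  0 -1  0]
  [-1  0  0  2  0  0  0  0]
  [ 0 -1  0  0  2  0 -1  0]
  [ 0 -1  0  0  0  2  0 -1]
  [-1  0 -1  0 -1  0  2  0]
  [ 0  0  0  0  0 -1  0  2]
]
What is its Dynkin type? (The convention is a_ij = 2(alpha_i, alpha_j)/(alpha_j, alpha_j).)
E_8

The matrix has rank 8 with 2's on the diagonal. Reading the off-diagonal entries as Dynkin edges (a single edge where a_ij = a_ji = -1; a double or triple edge where a_ij * a_ji = 2 or 3), the diagram is a chain of 7 nodes with one extra node attached to the third node from one end (E_8). One simple-root ordering that puts it in standard form is (alpha_4, alpha_3, alpha_1, alpha_7, alpha_5, alpha_2, alpha_6, alpha_8). So the algebra is type E_8.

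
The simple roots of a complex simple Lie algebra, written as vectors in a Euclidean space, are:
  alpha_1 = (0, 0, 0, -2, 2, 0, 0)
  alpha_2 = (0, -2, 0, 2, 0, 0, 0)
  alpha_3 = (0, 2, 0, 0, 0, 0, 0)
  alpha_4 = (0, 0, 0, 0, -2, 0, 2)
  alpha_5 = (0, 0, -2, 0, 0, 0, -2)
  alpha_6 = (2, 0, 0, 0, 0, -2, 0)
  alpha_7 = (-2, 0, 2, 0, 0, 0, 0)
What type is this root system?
B_7 (so(15))

Compute the Cartan integers a_ij = 2(alpha_i, alpha_j)/(alpha_j, alpha_j); the resulting 7x7 Cartan matrix is
[[2, -1, 0, -1, 0, 0, 0], [-1, 2, -2, 0, 0, 0, 0], [0, -1, 2, 0, 0, 0, 0], [-1, 0, 0, 2, -1, 0, 0], [0, 0, 0, -1, 2, 0, -1], [0, 0, 0, 0, 0, 2, -1], [0, 0, 0, 0, -1, -1, 2]].
The roots have two lengths (squared-length ratio 2:1); the short ones are alpha_{3}. The associated Dynkin diagram is a chain of 7 nodes with a double edge at one end; the terminal node there is the unique short simple root (B_7), so the type is B_7 (the algebra so(15)).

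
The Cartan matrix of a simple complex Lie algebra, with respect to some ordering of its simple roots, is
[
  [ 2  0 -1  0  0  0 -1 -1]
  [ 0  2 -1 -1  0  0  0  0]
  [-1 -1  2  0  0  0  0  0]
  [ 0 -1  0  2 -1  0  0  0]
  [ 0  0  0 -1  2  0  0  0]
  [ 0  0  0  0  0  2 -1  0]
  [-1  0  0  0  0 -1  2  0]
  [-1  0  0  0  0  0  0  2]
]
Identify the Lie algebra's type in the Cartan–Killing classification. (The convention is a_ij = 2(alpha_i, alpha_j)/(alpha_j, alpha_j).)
The matrix has rank 8 with 2's on the diagonal. Reading the off-diagonal entries as Dynkin edges (a single edge where a_ij = a_ji = -1; a double or triple edge where a_ij * a_ji = 2 or 3), the diagram is a chain of 7 nodes with one extra node attached to the third node from one end (E_8). One simple-root ordering that puts it in standard form is (alpha_6, alpha_8, alpha_7, alpha_1, alpha_3, alpha_2, alpha_4, alpha_5). So the algebra is type E_8.

type E_8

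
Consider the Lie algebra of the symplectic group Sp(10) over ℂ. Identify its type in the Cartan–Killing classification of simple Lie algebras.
This is sp(10), which has dimension 10(10+1)/2 = 55 and rank 10/2 = 5. In the classification of classical Lie algebras, the symplectic algebra sp(2n) has type C_n; here n = 5, so the Dynkin diagram is a chain of 5 nodes with a double edge at one end; the terminal node there is the unique long simple root (C_5). Hence the type is C_5.

C_5 (sp(10))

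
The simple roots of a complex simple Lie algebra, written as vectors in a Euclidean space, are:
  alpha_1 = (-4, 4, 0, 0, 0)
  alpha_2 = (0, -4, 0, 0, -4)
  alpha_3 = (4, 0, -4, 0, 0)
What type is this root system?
A_3 (sl(4))

Compute the Cartan integers a_ij = 2(alpha_i, alpha_j)/(alpha_j, alpha_j); the resulting 3x3 Cartan matrix is
[[2, -1, -1], [-1, 2, 0], [-1, 0, 2]].
All simple roots have the same length, so the diagram is simply laced. The associated Dynkin diagram is a chain of 3 nodes with single edges (A_3), so the type is A_3 (the algebra sl(4)).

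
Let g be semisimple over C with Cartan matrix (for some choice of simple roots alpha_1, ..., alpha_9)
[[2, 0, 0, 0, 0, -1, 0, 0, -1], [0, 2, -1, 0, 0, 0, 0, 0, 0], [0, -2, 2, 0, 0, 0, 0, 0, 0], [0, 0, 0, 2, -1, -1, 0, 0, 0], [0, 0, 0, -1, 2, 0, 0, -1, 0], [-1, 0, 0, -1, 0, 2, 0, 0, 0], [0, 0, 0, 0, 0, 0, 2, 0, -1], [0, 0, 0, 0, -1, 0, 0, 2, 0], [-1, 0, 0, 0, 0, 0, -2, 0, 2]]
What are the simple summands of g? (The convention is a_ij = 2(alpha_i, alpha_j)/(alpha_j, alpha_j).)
B_2 + B_7

The diagram associated to this matrix has two connected components: the simple roots {alpha_2, alpha_3} form a chain of 2 nodes with a double edge at one end; the terminal node there is the unique short simple root (B_2), and {alpha_1, alpha_4, alpha_5, alpha_6, alpha_7, alpha_8, alpha_9} form a chain of 7 nodes with a double edge at one end; the terminal node there is the unique short simple root (B_7). A semisimple Lie algebra decomposes uniquely as the direct sum of simple ideals, one per connected component of its Dynkin diagram, so g ≅ B_2 ⊕ B_7 (dimension 10 + 105 = 115).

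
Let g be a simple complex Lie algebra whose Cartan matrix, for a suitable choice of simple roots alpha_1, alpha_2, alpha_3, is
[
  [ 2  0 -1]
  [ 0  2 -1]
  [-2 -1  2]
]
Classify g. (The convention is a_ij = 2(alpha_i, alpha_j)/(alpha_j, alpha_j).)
The matrix has rank 3 with 2's on the diagonal. Reading the off-diagonal entries as Dynkin edges (a single edge where a_ij = a_ji = -1; a double or triple edge where a_ij * a_ji = 2 or 3), the diagram is a chain of 3 nodes with a double edge at one end; the terminal node there is the unique short simple root (B_3). One simple-root ordering that puts it in standard form is (alpha_2, alpha_3, alpha_1). So the algebra is type B_3, i.e. so(7).

B_3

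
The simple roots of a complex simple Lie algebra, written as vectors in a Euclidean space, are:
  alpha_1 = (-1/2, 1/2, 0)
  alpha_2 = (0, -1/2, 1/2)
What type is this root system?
Compute the Cartan integers a_ij = 2(alpha_i, alpha_j)/(alpha_j, alpha_j); the resulting 2x2 Cartan matrix is
[[2, -1], [-1, 2]].
All simple roots have the same length, so the diagram is simply laced. The associated Dynkin diagram is a chain of 2 nodes with single edges (A_2), so the type is A_2 (the algebra sl(3)).

A_2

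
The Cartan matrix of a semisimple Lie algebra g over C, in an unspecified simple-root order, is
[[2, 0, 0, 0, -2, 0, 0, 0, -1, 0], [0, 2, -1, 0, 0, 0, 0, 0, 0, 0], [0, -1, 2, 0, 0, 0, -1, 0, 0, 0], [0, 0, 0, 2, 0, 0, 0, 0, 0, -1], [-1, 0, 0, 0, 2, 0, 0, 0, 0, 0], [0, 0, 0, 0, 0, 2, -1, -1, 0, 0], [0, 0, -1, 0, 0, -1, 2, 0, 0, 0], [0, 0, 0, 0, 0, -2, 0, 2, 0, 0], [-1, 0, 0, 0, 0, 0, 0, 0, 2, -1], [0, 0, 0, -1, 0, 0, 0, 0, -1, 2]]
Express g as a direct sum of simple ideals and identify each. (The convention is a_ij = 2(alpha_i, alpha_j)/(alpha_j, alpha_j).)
type B_5 ⊕ type C_5

The diagram associated to this matrix has two connected components: the simple roots {alpha_1, alpha_4, alpha_5, alpha_9, alpha_10} form a chain of 5 nodes with a double edge at one end; the terminal node there is the unique short simple root (B_5), and {alpha_2, alpha_3, alpha_6, alpha_7, alpha_8} form a chain of 5 nodes with a double edge at one end; the terminal node there is the unique long simple root (C_5). A semisimple Lie algebra decomposes uniquely as the direct sum of simple ideals, one per connected component of its Dynkin diagram, so g ≅ B_5 ⊕ C_5 (dimension 55 + 55 = 110).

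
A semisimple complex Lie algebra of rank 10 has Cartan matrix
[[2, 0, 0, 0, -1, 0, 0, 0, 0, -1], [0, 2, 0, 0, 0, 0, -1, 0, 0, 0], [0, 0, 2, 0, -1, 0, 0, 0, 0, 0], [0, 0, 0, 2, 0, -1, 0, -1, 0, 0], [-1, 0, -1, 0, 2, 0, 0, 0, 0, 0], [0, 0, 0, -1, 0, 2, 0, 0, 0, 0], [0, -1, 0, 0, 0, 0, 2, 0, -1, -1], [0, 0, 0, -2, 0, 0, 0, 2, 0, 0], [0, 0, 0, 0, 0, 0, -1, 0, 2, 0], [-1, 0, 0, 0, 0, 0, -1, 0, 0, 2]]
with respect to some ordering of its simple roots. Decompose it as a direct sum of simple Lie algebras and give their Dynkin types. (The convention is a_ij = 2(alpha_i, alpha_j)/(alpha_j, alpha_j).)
The diagram associated to this matrix has two connected components: the simple roots {alpha_4, alpha_6, alpha_8} form a chain of 3 nodes with a double edge at one end; the terminal node there is the unique long simple root (C_3), and {alpha_1, alpha_2, alpha_3, alpha_5, alpha_7, alpha_9, alpha_10} form a chain of 5 nodes with a fork of two nodes at one end (D_7). A semisimple Lie algebra decomposes uniquely as the direct sum of simple ideals, one per connected component of its Dynkin diagram, so g ≅ C_3 ⊕ D_7 (dimension 21 + 91 = 112).

C_3 (sp(6)) ⊕ D_7 (so(14))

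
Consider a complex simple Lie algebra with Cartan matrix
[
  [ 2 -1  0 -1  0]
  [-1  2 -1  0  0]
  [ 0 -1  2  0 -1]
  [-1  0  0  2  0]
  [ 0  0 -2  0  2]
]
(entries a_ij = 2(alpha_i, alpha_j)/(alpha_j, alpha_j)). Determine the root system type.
C_5 (sp(10))

The matrix has rank 5 with 2's on the diagonal. Reading the off-diagonal entries as Dynkin edges (a single edge where a_ij = a_ji = -1; a double or triple edge where a_ij * a_ji = 2 or 3), the diagram is a chain of 5 nodes with a double edge at one end; the terminal node there is the unique long simple root (C_5). One simple-root ordering that puts it in standard form is (alpha_4, alpha_1, alpha_2, alpha_3, alpha_5). So the algebra is type C_5, i.e. sp(10).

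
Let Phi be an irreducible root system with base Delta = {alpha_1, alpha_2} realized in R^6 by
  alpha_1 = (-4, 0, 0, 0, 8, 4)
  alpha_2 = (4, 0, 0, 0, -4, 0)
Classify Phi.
G_2

Compute the Cartan integers a_ij = 2(alpha_i, alpha_j)/(alpha_j, alpha_j); the resulting 2x2 Cartan matrix is
[[2, -3], [-1, 2]].
The roots have two lengths (squared-length ratio 3:1); the short ones are alpha_{2}. The associated Dynkin diagram is two nodes joined by a triple edge (G_2), so the type is G_2.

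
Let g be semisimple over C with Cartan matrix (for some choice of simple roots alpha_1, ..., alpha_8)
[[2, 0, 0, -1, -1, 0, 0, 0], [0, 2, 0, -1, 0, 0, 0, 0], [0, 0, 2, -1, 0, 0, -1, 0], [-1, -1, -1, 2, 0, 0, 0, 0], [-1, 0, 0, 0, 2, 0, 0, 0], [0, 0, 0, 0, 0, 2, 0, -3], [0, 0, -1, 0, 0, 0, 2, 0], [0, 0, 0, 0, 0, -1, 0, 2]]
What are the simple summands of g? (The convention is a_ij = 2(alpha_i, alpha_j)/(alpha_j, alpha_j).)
The diagram associated to this matrix has two connected components: the simple roots {alpha_1, alpha_2, alpha_3, alpha_4, alpha_5, alpha_7} form a chain of 5 nodes with one extra node attached to the third node from one end (E_6), and {alpha_6, alpha_8} form two nodes joined by a triple edge (G_2). A semisimple Lie algebra decomposes uniquely as the direct sum of simple ideals, one per connected component of its Dynkin diagram, so g ≅ E_6 ⊕ G_2 (dimension 78 + 14 = 92).

E_6 ⊕ G_2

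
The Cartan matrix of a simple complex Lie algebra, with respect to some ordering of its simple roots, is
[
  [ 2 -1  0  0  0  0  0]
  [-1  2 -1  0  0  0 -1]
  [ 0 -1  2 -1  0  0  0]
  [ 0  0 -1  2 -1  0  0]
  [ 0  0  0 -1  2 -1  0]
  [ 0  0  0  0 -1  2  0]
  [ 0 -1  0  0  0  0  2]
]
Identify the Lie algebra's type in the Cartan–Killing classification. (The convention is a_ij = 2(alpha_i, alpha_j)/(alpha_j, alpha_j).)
The matrix has rank 7 with 2's on the diagonal. Reading the off-diagonal entries as Dynkin edges (a single edge where a_ij = a_ji = -1; a double or triple edge where a_ij * a_ji = 2 or 3), the diagram is a chain of 5 nodes with a fork of two nodes at one end (D_7). One simple-root ordering that puts it in standard form is (alpha_6, alpha_5, alpha_4, alpha_3, alpha_2, alpha_7, alpha_1). So the algebra is type D_7, i.e. so(14).

type D_7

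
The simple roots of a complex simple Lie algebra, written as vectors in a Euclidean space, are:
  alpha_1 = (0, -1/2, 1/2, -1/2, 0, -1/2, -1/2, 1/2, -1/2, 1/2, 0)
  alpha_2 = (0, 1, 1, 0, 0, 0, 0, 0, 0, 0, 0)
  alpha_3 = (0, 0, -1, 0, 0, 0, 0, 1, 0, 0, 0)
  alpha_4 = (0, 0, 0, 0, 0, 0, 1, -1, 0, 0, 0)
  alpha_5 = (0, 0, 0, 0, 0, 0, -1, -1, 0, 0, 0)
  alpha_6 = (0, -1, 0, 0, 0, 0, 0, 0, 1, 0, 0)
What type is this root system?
E_6

Compute the Cartan integers a_ij = 2(alpha_i, alpha_j)/(alpha_j, alpha_j); the resulting 6x6 Cartan matrix is
[[2, 0, 0, -1, 0, 0], [0, 2, -1, 0, 0, -1], [0, -1, 2, -1, -1, 0], [-1, 0, -1, 2, 0, 0], [0, 0, -1, 0, 2, 0], [0, -1, 0, 0, 0, 2]].
All simple roots have the same length, so the diagram is simply laced. The associated Dynkin diagram is a chain of 5 nodes with one extra node attached to the third node from one end (E_6), so the type is E_6.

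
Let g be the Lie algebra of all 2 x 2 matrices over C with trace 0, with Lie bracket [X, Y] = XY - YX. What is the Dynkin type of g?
This is sl(2), which has dimension 2^2 - 1 = 3 and rank 2 - 1 = 1 (a Cartan subalgebra is the diagonal traceless matrices). In the classification of classical Lie algebras, the special linear algebra sl(n+1) has type A_n; here n = 1, so the Dynkin diagram is a chain of 1 nodes with single edges (A_1). Hence the type is A_1.

type A_1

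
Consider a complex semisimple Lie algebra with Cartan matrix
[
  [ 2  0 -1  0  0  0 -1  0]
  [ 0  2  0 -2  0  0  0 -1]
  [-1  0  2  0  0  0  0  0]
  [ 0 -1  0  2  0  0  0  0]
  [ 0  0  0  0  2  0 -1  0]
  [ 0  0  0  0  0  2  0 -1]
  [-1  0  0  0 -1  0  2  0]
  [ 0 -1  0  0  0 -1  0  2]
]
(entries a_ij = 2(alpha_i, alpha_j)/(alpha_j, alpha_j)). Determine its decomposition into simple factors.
type A_4 ⊕ type B_4

The diagram associated to this matrix has two connected components: the simple roots {alpha_1, alpha_3, alpha_5, alpha_7} form a chain of 4 nodes with single edges (A_4), and {alpha_2, alpha_4, alpha_6, alpha_8} form a chain of 4 nodes with a double edge at one end; the terminal node there is the unique short simple root (B_4). A semisimple Lie algebra decomposes uniquely as the direct sum of simple ideals, one per connected component of its Dynkin diagram, so g ≅ A_4 ⊕ B_4 (dimension 24 + 36 = 60).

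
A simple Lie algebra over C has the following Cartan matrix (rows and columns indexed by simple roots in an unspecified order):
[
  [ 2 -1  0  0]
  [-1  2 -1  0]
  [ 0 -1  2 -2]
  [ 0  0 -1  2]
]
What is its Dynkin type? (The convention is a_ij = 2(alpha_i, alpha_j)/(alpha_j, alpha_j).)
The matrix has rank 4 with 2's on the diagonal. Reading the off-diagonal entries as Dynkin edges (a single edge where a_ij = a_ji = -1; a double or triple edge where a_ij * a_ji = 2 or 3), the diagram is a chain of 4 nodes with a double edge at one end; the terminal node there is the unique short simple root (B_4). One simple-root ordering that puts it in standard form is (alpha_1, alpha_2, alpha_3, alpha_4). So the algebra is type B_4, i.e. so(9).

B_4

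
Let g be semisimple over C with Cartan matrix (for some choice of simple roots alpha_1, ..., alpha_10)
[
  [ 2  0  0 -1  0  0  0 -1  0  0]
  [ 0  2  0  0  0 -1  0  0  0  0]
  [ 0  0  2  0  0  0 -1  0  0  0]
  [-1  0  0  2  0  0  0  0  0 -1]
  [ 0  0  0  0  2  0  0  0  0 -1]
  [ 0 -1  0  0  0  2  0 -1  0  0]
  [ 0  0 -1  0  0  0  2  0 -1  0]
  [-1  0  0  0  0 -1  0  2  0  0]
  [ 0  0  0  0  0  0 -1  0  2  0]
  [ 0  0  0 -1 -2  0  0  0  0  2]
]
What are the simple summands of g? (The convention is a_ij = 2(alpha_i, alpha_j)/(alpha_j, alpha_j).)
The diagram associated to this matrix has two connected components: the simple roots {alpha_3, alpha_7, alpha_9} form a chain of 3 nodes with single edges (A_3), and {alpha_1, alpha_2, alpha_4, alpha_5, alpha_6, alpha_8, alpha_10} form a chain of 7 nodes with a double edge at one end; the terminal node there is the unique short simple root (B_7). A semisimple Lie algebra decomposes uniquely as the direct sum of simple ideals, one per connected component of its Dynkin diagram, so g ≅ A_3 ⊕ B_7 (dimension 15 + 105 = 120).

A_3 (sl(4)) + B_7 (so(15))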